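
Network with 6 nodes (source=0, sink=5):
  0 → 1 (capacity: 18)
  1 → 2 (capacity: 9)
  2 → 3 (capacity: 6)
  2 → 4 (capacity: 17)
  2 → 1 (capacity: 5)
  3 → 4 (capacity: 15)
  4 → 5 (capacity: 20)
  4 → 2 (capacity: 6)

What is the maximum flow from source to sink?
Maximum flow = 9

Max flow: 9

Flow assignment:
  0 → 1: 9/18
  1 → 2: 9/9
  2 → 4: 9/17
  4 → 5: 9/20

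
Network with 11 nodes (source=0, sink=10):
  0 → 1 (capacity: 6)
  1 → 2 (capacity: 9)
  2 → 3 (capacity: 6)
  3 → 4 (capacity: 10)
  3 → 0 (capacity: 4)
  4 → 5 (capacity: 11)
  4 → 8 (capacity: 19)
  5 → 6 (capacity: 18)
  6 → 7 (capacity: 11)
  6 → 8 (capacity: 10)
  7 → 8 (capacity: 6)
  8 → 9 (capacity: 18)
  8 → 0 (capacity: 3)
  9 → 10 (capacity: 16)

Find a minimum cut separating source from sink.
Min cut value = 6, edges: (2,3)

Min cut value: 6
Partition: S = [0, 1, 2], T = [3, 4, 5, 6, 7, 8, 9, 10]
Cut edges: (2,3)

By max-flow min-cut theorem, max flow = min cut = 6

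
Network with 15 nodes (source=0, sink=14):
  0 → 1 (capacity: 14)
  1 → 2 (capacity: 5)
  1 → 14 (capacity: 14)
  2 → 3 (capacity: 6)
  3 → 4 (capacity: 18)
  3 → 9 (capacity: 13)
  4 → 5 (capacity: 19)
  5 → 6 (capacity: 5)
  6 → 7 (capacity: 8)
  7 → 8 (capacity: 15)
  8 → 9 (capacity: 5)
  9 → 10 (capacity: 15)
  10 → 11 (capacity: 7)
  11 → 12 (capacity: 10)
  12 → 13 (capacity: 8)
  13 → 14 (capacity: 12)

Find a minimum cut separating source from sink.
Min cut value = 14, edges: (0,1)

Min cut value: 14
Partition: S = [0], T = [1, 2, 3, 4, 5, 6, 7, 8, 9, 10, 11, 12, 13, 14]
Cut edges: (0,1)

By max-flow min-cut theorem, max flow = min cut = 14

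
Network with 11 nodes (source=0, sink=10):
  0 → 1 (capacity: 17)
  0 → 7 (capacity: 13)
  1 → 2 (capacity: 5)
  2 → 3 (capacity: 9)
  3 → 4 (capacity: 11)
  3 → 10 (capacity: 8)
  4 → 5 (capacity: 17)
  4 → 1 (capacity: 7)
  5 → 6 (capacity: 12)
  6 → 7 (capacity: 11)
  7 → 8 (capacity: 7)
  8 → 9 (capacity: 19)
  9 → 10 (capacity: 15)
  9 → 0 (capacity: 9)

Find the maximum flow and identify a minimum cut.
Max flow = 12, Min cut edges: (1,2), (7,8)

Maximum flow: 12
Minimum cut: (1,2), (7,8)
Partition: S = [0, 1, 4, 5, 6, 7], T = [2, 3, 8, 9, 10]

Max-flow min-cut theorem verified: both equal 12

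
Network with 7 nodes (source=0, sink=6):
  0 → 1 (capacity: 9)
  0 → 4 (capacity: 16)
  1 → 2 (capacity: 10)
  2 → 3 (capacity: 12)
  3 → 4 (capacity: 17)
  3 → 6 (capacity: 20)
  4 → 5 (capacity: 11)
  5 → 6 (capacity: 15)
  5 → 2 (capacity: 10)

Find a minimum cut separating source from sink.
Min cut value = 20, edges: (0,1), (4,5)

Min cut value: 20
Partition: S = [0, 4], T = [1, 2, 3, 5, 6]
Cut edges: (0,1), (4,5)

By max-flow min-cut theorem, max flow = min cut = 20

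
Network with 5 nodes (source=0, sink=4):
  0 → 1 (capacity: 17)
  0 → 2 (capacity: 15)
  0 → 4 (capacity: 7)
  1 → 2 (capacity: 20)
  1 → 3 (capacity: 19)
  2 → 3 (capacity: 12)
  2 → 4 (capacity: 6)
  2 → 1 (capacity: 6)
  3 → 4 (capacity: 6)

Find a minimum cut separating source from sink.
Min cut value = 19, edges: (0,4), (2,4), (3,4)

Min cut value: 19
Partition: S = [0, 1, 2, 3], T = [4]
Cut edges: (0,4), (2,4), (3,4)

By max-flow min-cut theorem, max flow = min cut = 19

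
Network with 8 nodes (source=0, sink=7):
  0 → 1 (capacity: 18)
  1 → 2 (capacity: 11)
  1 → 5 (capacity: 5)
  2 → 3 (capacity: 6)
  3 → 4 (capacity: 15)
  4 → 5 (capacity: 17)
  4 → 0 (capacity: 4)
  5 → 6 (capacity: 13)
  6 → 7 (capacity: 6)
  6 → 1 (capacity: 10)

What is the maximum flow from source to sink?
Maximum flow = 6

Max flow: 6

Flow assignment:
  0 → 1: 6/18
  1 → 2: 6/11
  2 → 3: 6/6
  3 → 4: 6/15
  4 → 5: 6/17
  5 → 6: 6/13
  6 → 7: 6/6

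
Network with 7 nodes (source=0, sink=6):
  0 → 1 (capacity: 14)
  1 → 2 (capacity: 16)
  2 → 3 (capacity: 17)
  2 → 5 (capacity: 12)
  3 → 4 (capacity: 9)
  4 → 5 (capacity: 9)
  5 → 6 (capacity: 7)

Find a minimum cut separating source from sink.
Min cut value = 7, edges: (5,6)

Min cut value: 7
Partition: S = [0, 1, 2, 3, 4, 5], T = [6]
Cut edges: (5,6)

By max-flow min-cut theorem, max flow = min cut = 7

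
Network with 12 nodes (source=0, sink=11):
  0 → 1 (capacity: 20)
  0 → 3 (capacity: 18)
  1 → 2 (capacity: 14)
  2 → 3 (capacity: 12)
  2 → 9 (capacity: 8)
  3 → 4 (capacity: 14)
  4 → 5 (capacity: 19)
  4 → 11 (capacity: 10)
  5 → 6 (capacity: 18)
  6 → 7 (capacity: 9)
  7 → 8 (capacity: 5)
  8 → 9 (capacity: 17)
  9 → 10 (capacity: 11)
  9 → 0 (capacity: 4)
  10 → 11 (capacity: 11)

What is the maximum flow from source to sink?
Maximum flow = 21

Max flow: 21

Flow assignment:
  0 → 1: 8/20
  0 → 3: 14/18
  1 → 2: 8/14
  2 → 9: 8/8
  3 → 4: 14/14
  4 → 5: 4/19
  4 → 11: 10/10
  5 → 6: 4/18
  6 → 7: 4/9
  7 → 8: 4/5
  8 → 9: 4/17
  9 → 10: 11/11
  9 → 0: 1/4
  10 → 11: 11/11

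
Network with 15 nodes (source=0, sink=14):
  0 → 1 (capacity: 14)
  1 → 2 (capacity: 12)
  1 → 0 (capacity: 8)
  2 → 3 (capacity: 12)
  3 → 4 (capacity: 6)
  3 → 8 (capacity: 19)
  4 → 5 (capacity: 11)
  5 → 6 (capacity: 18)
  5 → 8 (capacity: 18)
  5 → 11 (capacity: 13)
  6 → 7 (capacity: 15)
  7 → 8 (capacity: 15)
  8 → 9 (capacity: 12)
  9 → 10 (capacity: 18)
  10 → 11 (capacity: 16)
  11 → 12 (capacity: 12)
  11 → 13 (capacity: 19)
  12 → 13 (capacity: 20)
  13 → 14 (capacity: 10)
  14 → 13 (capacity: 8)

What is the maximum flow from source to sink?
Maximum flow = 10

Max flow: 10

Flow assignment:
  0 → 1: 10/14
  1 → 2: 10/12
  2 → 3: 10/12
  3 → 4: 4/6
  3 → 8: 6/19
  4 → 5: 4/11
  5 → 11: 4/13
  8 → 9: 6/12
  9 → 10: 6/18
  10 → 11: 6/16
  11 → 13: 10/19
  13 → 14: 10/10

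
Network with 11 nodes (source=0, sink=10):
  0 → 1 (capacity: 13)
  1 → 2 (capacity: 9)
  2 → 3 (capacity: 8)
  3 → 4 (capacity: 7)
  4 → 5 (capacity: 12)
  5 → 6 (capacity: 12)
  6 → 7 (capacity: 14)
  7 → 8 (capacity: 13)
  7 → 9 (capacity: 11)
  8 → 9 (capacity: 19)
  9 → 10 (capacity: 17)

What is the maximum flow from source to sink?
Maximum flow = 7

Max flow: 7

Flow assignment:
  0 → 1: 7/13
  1 → 2: 7/9
  2 → 3: 7/8
  3 → 4: 7/7
  4 → 5: 7/12
  5 → 6: 7/12
  6 → 7: 7/14
  7 → 9: 7/11
  9 → 10: 7/17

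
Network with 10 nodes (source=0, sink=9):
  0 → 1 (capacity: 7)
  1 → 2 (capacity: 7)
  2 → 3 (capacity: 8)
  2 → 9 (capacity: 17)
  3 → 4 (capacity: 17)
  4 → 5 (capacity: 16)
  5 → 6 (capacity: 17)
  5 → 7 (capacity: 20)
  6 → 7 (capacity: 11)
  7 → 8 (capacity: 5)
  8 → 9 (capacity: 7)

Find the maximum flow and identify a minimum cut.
Max flow = 7, Min cut edges: (1,2)

Maximum flow: 7
Minimum cut: (1,2)
Partition: S = [0, 1], T = [2, 3, 4, 5, 6, 7, 8, 9]

Max-flow min-cut theorem verified: both equal 7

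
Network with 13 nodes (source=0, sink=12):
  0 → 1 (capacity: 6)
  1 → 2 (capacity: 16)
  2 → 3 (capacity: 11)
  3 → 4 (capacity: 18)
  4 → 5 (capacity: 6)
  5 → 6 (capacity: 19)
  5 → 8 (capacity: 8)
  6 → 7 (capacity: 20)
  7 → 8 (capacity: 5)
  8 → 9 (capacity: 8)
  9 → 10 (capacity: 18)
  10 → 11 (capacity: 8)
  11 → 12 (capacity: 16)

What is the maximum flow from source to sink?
Maximum flow = 6

Max flow: 6

Flow assignment:
  0 → 1: 6/6
  1 → 2: 6/16
  2 → 3: 6/11
  3 → 4: 6/18
  4 → 5: 6/6
  5 → 8: 6/8
  8 → 9: 6/8
  9 → 10: 6/18
  10 → 11: 6/8
  11 → 12: 6/16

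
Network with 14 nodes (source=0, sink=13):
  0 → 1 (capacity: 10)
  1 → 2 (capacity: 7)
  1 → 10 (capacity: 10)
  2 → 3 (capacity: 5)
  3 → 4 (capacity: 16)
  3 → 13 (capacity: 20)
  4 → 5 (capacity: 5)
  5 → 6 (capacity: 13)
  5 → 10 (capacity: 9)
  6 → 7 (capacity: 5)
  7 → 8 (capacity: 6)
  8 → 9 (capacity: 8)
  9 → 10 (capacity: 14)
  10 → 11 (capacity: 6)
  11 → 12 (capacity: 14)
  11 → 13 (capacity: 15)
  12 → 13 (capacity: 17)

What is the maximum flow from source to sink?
Maximum flow = 10

Max flow: 10

Flow assignment:
  0 → 1: 10/10
  1 → 2: 5/7
  1 → 10: 5/10
  2 → 3: 5/5
  3 → 13: 5/20
  10 → 11: 5/6
  11 → 13: 5/15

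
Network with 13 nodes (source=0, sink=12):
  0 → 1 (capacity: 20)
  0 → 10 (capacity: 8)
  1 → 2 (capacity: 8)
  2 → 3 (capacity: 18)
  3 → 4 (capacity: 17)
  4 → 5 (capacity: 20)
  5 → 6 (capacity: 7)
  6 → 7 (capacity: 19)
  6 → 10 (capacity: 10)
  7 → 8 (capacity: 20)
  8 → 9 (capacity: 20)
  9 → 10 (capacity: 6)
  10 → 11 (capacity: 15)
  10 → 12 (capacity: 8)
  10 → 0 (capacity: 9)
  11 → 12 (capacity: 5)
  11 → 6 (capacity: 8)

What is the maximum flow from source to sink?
Maximum flow = 13

Max flow: 13

Flow assignment:
  0 → 1: 7/20
  0 → 10: 6/8
  1 → 2: 7/8
  2 → 3: 7/18
  3 → 4: 7/17
  4 → 5: 7/20
  5 → 6: 7/7
  6 → 10: 7/10
  10 → 11: 5/15
  10 → 12: 8/8
  11 → 12: 5/5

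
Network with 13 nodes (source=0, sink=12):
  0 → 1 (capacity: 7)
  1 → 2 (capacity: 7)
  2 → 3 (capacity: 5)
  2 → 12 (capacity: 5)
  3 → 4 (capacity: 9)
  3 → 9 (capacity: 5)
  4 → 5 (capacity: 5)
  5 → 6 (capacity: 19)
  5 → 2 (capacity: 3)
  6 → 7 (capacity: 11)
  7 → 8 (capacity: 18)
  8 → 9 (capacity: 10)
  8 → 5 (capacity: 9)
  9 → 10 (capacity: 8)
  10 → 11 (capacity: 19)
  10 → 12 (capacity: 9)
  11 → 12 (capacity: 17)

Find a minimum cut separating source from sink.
Min cut value = 7, edges: (1,2)

Min cut value: 7
Partition: S = [0, 1], T = [2, 3, 4, 5, 6, 7, 8, 9, 10, 11, 12]
Cut edges: (1,2)

By max-flow min-cut theorem, max flow = min cut = 7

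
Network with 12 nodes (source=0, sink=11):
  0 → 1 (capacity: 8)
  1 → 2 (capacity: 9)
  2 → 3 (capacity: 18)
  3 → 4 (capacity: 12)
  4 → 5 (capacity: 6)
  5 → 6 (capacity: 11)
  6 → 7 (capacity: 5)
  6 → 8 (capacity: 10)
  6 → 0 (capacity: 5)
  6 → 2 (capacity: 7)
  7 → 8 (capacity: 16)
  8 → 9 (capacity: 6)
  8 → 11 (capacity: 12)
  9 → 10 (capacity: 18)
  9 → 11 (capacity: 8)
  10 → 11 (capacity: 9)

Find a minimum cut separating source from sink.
Min cut value = 6, edges: (4,5)

Min cut value: 6
Partition: S = [0, 1, 2, 3, 4], T = [5, 6, 7, 8, 9, 10, 11]
Cut edges: (4,5)

By max-flow min-cut theorem, max flow = min cut = 6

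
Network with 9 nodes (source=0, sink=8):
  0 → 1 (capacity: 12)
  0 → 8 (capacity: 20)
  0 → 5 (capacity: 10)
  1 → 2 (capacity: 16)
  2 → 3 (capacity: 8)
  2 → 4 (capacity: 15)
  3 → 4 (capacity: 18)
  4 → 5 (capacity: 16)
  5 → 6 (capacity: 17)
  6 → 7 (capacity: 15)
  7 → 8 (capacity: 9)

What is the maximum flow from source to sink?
Maximum flow = 29

Max flow: 29

Flow assignment:
  0 → 1: 9/12
  0 → 8: 20/20
  1 → 2: 9/16
  2 → 4: 9/15
  4 → 5: 9/16
  5 → 6: 9/17
  6 → 7: 9/15
  7 → 8: 9/9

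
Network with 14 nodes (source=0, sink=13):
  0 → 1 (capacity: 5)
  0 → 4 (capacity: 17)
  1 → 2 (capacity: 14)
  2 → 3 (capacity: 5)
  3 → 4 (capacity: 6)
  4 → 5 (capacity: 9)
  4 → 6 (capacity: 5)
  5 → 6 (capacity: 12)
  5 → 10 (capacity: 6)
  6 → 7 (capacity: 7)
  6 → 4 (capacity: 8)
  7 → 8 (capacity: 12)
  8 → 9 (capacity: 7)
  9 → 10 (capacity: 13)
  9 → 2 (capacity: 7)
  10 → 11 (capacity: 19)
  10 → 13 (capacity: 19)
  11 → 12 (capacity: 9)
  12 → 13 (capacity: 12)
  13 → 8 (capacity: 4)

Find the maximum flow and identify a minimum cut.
Max flow = 13, Min cut edges: (5,10), (8,9)

Maximum flow: 13
Minimum cut: (5,10), (8,9)
Partition: S = [0, 1, 2, 3, 4, 5, 6, 7, 8], T = [9, 10, 11, 12, 13]

Max-flow min-cut theorem verified: both equal 13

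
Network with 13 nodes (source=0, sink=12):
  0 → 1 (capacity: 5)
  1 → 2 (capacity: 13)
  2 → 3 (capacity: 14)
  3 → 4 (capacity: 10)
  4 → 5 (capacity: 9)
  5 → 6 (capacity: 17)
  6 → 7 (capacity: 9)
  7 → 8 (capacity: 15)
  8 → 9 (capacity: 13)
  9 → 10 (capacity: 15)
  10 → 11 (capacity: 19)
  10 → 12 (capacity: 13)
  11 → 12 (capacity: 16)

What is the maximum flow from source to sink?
Maximum flow = 5

Max flow: 5

Flow assignment:
  0 → 1: 5/5
  1 → 2: 5/13
  2 → 3: 5/14
  3 → 4: 5/10
  4 → 5: 5/9
  5 → 6: 5/17
  6 → 7: 5/9
  7 → 8: 5/15
  8 → 9: 5/13
  9 → 10: 5/15
  10 → 12: 5/13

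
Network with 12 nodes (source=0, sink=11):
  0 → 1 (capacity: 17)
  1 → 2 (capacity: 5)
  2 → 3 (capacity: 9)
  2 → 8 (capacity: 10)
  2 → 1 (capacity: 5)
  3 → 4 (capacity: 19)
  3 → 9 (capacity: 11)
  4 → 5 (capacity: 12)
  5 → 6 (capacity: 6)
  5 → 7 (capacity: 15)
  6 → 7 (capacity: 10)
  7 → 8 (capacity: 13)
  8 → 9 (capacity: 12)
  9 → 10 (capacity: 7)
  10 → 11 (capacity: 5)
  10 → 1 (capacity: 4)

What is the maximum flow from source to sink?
Maximum flow = 5

Max flow: 5

Flow assignment:
  0 → 1: 5/17
  1 → 2: 5/5
  2 → 3: 5/9
  3 → 9: 5/11
  9 → 10: 5/7
  10 → 11: 5/5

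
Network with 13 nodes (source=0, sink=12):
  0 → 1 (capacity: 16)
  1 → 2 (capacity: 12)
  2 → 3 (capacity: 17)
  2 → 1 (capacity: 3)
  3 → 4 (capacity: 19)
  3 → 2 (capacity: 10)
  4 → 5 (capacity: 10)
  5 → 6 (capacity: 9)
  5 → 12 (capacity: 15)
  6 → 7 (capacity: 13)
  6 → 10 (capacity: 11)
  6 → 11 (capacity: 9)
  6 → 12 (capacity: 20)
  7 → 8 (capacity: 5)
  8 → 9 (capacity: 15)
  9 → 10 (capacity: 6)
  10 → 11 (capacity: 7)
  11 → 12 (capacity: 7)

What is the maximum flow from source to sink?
Maximum flow = 10

Max flow: 10

Flow assignment:
  0 → 1: 10/16
  1 → 2: 10/12
  2 → 3: 10/17
  3 → 4: 10/19
  4 → 5: 10/10
  5 → 12: 10/15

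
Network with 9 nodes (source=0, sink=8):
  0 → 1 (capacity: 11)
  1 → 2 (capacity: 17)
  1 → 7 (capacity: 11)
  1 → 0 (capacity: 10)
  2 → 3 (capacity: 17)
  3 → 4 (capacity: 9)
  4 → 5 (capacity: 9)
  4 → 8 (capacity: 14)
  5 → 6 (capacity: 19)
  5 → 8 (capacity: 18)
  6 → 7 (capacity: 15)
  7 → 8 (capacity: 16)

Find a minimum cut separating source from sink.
Min cut value = 11, edges: (0,1)

Min cut value: 11
Partition: S = [0], T = [1, 2, 3, 4, 5, 6, 7, 8]
Cut edges: (0,1)

By max-flow min-cut theorem, max flow = min cut = 11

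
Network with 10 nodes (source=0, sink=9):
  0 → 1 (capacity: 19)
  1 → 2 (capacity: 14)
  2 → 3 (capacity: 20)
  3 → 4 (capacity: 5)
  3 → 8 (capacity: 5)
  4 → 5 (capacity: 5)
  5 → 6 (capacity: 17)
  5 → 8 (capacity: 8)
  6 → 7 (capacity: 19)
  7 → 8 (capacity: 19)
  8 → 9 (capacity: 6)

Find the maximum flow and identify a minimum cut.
Max flow = 6, Min cut edges: (8,9)

Maximum flow: 6
Minimum cut: (8,9)
Partition: S = [0, 1, 2, 3, 4, 5, 6, 7, 8], T = [9]

Max-flow min-cut theorem verified: both equal 6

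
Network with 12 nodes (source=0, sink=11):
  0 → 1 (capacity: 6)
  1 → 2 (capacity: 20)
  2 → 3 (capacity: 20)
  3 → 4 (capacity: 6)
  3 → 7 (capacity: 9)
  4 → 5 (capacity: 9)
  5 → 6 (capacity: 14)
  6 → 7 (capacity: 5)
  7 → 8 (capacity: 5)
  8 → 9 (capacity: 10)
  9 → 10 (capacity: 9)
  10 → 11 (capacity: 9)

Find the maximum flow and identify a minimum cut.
Max flow = 5, Min cut edges: (7,8)

Maximum flow: 5
Minimum cut: (7,8)
Partition: S = [0, 1, 2, 3, 4, 5, 6, 7], T = [8, 9, 10, 11]

Max-flow min-cut theorem verified: both equal 5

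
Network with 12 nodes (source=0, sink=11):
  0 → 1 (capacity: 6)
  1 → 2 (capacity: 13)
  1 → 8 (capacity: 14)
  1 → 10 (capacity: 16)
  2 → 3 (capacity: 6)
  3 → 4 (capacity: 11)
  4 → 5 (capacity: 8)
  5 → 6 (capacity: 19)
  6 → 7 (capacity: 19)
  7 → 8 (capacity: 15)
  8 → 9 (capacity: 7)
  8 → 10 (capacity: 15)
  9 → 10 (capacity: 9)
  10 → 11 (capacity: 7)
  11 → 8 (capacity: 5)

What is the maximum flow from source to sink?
Maximum flow = 6

Max flow: 6

Flow assignment:
  0 → 1: 6/6
  1 → 10: 6/16
  10 → 11: 6/7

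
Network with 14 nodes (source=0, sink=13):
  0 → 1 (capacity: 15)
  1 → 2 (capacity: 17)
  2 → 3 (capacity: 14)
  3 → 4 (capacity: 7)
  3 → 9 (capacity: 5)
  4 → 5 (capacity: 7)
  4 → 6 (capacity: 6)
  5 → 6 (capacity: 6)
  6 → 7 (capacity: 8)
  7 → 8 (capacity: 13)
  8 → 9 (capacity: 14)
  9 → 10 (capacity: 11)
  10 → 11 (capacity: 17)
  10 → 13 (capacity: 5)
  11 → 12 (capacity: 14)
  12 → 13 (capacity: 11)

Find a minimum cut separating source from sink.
Min cut value = 11, edges: (9,10)

Min cut value: 11
Partition: S = [0, 1, 2, 3, 4, 5, 6, 7, 8, 9], T = [10, 11, 12, 13]
Cut edges: (9,10)

By max-flow min-cut theorem, max flow = min cut = 11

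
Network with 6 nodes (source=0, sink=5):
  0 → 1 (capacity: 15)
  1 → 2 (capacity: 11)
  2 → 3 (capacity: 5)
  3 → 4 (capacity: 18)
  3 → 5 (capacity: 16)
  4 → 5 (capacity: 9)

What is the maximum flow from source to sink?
Maximum flow = 5

Max flow: 5

Flow assignment:
  0 → 1: 5/15
  1 → 2: 5/11
  2 → 3: 5/5
  3 → 5: 5/16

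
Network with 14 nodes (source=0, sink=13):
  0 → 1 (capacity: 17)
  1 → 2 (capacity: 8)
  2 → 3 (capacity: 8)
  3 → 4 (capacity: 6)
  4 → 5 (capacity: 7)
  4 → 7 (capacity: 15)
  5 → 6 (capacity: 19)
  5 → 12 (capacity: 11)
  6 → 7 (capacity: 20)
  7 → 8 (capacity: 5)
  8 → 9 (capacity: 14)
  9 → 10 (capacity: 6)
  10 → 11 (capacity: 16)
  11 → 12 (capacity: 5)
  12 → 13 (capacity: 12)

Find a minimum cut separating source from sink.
Min cut value = 6, edges: (3,4)

Min cut value: 6
Partition: S = [0, 1, 2, 3], T = [4, 5, 6, 7, 8, 9, 10, 11, 12, 13]
Cut edges: (3,4)

By max-flow min-cut theorem, max flow = min cut = 6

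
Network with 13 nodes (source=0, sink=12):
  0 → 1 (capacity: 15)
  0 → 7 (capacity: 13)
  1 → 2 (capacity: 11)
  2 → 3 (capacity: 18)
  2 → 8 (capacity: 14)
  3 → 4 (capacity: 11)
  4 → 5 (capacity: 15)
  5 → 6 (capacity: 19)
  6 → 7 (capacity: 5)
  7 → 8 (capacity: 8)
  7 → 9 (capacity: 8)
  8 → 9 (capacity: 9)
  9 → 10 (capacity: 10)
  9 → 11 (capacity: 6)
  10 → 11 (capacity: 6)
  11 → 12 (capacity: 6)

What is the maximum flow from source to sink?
Maximum flow = 6

Max flow: 6

Flow assignment:
  0 → 1: 6/15
  1 → 2: 6/11
  2 → 8: 6/14
  8 → 9: 6/9
  9 → 10: 6/10
  10 → 11: 6/6
  11 → 12: 6/6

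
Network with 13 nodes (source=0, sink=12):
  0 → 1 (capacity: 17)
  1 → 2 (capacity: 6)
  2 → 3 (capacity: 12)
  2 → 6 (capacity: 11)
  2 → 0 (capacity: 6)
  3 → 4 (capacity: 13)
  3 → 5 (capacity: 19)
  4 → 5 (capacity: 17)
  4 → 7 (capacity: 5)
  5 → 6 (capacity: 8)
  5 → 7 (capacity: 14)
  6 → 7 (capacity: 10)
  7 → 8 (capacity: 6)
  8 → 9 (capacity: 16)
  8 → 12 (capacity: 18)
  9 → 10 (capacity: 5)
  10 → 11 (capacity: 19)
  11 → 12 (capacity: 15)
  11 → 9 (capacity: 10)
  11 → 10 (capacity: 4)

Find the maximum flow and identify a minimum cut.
Max flow = 6, Min cut edges: (7,8)

Maximum flow: 6
Minimum cut: (7,8)
Partition: S = [0, 1, 2, 3, 4, 5, 6, 7], T = [8, 9, 10, 11, 12]

Max-flow min-cut theorem verified: both equal 6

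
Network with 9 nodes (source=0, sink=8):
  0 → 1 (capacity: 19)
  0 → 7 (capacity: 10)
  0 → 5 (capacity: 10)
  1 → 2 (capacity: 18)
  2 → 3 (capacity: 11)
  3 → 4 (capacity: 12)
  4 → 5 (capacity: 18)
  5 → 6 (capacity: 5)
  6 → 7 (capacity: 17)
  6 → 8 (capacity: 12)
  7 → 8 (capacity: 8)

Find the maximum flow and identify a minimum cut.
Max flow = 13, Min cut edges: (5,6), (7,8)

Maximum flow: 13
Minimum cut: (5,6), (7,8)
Partition: S = [0, 1, 2, 3, 4, 5, 7], T = [6, 8]

Max-flow min-cut theorem verified: both equal 13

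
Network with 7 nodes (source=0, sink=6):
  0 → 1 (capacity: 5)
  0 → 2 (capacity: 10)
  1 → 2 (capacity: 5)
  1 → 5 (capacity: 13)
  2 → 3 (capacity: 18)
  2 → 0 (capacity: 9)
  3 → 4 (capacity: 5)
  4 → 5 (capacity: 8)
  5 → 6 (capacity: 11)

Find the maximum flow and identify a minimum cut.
Max flow = 10, Min cut edges: (0,1), (3,4)

Maximum flow: 10
Minimum cut: (0,1), (3,4)
Partition: S = [0, 2, 3], T = [1, 4, 5, 6]

Max-flow min-cut theorem verified: both equal 10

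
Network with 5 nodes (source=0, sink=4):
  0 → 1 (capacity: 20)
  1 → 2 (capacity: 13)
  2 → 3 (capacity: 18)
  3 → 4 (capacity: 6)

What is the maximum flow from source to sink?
Maximum flow = 6

Max flow: 6

Flow assignment:
  0 → 1: 6/20
  1 → 2: 6/13
  2 → 3: 6/18
  3 → 4: 6/6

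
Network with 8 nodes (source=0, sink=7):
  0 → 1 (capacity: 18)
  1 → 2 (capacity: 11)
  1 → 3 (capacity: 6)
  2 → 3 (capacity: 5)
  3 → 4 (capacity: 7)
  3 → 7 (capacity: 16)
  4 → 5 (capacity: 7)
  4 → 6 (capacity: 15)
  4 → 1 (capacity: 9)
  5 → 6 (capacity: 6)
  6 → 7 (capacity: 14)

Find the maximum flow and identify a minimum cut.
Max flow = 11, Min cut edges: (1,3), (2,3)

Maximum flow: 11
Minimum cut: (1,3), (2,3)
Partition: S = [0, 1, 2], T = [3, 4, 5, 6, 7]

Max-flow min-cut theorem verified: both equal 11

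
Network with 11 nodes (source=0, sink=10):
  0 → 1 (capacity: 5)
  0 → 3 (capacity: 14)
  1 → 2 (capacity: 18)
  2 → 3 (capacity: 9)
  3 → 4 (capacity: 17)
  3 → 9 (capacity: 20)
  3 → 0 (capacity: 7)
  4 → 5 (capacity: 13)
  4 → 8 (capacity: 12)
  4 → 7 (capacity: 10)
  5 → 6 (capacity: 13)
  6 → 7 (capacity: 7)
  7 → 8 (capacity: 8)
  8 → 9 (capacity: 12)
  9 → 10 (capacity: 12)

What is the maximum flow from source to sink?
Maximum flow = 12

Max flow: 12

Flow assignment:
  0 → 1: 5/5
  0 → 3: 7/14
  1 → 2: 5/18
  2 → 3: 5/9
  3 → 9: 12/20
  9 → 10: 12/12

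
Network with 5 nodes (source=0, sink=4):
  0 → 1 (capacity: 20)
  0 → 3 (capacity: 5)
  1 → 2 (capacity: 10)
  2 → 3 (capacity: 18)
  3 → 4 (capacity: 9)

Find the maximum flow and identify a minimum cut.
Max flow = 9, Min cut edges: (3,4)

Maximum flow: 9
Minimum cut: (3,4)
Partition: S = [0, 1, 2, 3], T = [4]

Max-flow min-cut theorem verified: both equal 9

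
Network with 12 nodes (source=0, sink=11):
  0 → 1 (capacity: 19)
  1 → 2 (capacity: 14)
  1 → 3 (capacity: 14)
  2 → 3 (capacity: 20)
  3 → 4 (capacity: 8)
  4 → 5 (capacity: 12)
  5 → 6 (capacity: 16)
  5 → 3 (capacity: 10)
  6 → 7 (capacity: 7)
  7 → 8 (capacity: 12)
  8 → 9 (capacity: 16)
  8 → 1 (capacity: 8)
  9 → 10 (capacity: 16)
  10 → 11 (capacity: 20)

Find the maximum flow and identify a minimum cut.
Max flow = 7, Min cut edges: (6,7)

Maximum flow: 7
Minimum cut: (6,7)
Partition: S = [0, 1, 2, 3, 4, 5, 6], T = [7, 8, 9, 10, 11]

Max-flow min-cut theorem verified: both equal 7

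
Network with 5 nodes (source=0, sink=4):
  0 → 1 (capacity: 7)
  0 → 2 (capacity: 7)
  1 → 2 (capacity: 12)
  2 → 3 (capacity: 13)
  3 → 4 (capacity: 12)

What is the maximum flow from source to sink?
Maximum flow = 12

Max flow: 12

Flow assignment:
  0 → 1: 7/7
  0 → 2: 5/7
  1 → 2: 7/12
  2 → 3: 12/13
  3 → 4: 12/12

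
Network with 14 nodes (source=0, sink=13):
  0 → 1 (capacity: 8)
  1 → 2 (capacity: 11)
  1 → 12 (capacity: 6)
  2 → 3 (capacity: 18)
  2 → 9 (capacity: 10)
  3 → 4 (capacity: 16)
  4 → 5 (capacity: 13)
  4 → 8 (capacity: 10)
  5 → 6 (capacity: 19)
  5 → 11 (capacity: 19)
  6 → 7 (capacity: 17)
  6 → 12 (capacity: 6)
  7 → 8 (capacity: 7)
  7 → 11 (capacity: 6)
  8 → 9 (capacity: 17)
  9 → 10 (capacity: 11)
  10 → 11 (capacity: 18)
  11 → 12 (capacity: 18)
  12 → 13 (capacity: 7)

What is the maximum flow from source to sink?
Maximum flow = 7

Max flow: 7

Flow assignment:
  0 → 1: 7/8
  1 → 2: 2/11
  1 → 12: 5/6
  2 → 9: 2/10
  9 → 10: 2/11
  10 → 11: 2/18
  11 → 12: 2/18
  12 → 13: 7/7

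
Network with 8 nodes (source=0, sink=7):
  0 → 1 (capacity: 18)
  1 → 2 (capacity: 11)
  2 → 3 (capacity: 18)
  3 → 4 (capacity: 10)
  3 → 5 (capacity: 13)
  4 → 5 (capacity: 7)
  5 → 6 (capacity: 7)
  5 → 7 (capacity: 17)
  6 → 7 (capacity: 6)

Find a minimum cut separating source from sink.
Min cut value = 11, edges: (1,2)

Min cut value: 11
Partition: S = [0, 1], T = [2, 3, 4, 5, 6, 7]
Cut edges: (1,2)

By max-flow min-cut theorem, max flow = min cut = 11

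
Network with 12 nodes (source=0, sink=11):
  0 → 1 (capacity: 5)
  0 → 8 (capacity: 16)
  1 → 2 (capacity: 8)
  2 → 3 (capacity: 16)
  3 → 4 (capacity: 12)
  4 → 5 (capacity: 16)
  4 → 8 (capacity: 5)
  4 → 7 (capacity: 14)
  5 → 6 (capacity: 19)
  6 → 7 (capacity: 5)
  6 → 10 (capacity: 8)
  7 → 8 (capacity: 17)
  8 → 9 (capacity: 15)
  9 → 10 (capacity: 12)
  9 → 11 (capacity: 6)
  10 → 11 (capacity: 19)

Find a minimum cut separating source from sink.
Min cut value = 20, edges: (0,1), (8,9)

Min cut value: 20
Partition: S = [0, 7, 8], T = [1, 2, 3, 4, 5, 6, 9, 10, 11]
Cut edges: (0,1), (8,9)

By max-flow min-cut theorem, max flow = min cut = 20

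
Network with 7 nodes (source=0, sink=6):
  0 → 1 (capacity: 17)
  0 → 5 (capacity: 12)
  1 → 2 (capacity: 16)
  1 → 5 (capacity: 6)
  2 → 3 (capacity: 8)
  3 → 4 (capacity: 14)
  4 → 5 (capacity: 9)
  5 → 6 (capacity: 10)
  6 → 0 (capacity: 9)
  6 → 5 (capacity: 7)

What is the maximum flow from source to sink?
Maximum flow = 10

Max flow: 10

Flow assignment:
  0 → 1: 10/17
  1 → 2: 8/16
  1 → 5: 2/6
  2 → 3: 8/8
  3 → 4: 8/14
  4 → 5: 8/9
  5 → 6: 10/10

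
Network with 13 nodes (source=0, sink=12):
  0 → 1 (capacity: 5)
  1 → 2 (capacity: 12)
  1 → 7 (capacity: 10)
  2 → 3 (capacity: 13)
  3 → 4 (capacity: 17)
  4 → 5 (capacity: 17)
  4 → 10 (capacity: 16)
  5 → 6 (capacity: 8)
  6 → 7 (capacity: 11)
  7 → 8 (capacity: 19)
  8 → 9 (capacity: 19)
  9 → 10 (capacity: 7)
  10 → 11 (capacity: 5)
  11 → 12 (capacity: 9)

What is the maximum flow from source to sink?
Maximum flow = 5

Max flow: 5

Flow assignment:
  0 → 1: 5/5
  1 → 2: 5/12
  2 → 3: 5/13
  3 → 4: 5/17
  4 → 10: 5/16
  10 → 11: 5/5
  11 → 12: 5/9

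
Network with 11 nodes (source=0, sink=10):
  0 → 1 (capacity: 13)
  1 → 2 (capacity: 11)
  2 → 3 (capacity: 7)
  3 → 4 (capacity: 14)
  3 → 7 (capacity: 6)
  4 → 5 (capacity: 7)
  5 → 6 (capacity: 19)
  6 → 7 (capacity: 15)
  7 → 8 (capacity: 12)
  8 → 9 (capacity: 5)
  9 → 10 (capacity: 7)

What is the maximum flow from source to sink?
Maximum flow = 5

Max flow: 5

Flow assignment:
  0 → 1: 5/13
  1 → 2: 5/11
  2 → 3: 5/7
  3 → 4: 1/14
  3 → 7: 4/6
  4 → 5: 1/7
  5 → 6: 1/19
  6 → 7: 1/15
  7 → 8: 5/12
  8 → 9: 5/5
  9 → 10: 5/7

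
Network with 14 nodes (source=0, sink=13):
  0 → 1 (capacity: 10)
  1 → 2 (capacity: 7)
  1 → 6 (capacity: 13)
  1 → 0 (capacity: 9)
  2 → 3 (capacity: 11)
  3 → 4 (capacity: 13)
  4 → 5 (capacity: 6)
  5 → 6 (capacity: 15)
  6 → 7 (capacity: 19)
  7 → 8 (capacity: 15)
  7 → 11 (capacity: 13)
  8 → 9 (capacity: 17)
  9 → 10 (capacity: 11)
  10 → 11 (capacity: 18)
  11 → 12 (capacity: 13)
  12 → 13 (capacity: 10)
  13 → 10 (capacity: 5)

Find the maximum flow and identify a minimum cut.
Max flow = 10, Min cut edges: (12,13)

Maximum flow: 10
Minimum cut: (12,13)
Partition: S = [0, 1, 2, 3, 4, 5, 6, 7, 8, 9, 10, 11, 12], T = [13]

Max-flow min-cut theorem verified: both equal 10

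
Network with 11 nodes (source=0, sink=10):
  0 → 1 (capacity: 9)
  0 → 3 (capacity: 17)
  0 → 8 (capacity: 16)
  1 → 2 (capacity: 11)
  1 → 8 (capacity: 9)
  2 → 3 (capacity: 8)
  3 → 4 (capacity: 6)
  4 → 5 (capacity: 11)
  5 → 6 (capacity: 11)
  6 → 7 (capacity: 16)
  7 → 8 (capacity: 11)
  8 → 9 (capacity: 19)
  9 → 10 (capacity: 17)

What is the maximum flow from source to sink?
Maximum flow = 17

Max flow: 17

Flow assignment:
  0 → 3: 6/17
  0 → 8: 11/16
  3 → 4: 6/6
  4 → 5: 6/11
  5 → 6: 6/11
  6 → 7: 6/16
  7 → 8: 6/11
  8 → 9: 17/19
  9 → 10: 17/17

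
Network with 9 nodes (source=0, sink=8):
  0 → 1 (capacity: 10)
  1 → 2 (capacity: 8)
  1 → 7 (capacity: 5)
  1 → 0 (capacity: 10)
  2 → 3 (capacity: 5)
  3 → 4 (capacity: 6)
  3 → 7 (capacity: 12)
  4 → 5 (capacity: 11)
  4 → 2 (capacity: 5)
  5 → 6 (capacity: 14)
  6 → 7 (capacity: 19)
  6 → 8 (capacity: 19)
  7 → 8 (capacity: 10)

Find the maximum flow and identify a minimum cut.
Max flow = 10, Min cut edges: (1,7), (2,3)

Maximum flow: 10
Minimum cut: (1,7), (2,3)
Partition: S = [0, 1, 2], T = [3, 4, 5, 6, 7, 8]

Max-flow min-cut theorem verified: both equal 10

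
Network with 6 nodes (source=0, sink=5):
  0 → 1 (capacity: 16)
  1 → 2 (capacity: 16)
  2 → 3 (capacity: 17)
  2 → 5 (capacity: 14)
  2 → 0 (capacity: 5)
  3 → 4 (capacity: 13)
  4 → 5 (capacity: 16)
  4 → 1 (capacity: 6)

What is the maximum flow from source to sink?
Maximum flow = 16

Max flow: 16

Flow assignment:
  0 → 1: 16/16
  1 → 2: 16/16
  2 → 3: 2/17
  2 → 5: 14/14
  3 → 4: 2/13
  4 → 5: 2/16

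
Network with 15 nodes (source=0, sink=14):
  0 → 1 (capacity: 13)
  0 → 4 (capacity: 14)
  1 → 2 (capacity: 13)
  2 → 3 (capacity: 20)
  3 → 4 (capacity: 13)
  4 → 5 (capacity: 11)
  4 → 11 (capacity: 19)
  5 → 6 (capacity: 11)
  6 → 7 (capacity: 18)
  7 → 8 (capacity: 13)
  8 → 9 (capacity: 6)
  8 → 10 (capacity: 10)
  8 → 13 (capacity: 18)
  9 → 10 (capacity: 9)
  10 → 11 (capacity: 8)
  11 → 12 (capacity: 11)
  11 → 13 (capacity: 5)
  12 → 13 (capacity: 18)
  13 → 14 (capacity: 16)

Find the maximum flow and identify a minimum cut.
Max flow = 16, Min cut edges: (13,14)

Maximum flow: 16
Minimum cut: (13,14)
Partition: S = [0, 1, 2, 3, 4, 5, 6, 7, 8, 9, 10, 11, 12, 13], T = [14]

Max-flow min-cut theorem verified: both equal 16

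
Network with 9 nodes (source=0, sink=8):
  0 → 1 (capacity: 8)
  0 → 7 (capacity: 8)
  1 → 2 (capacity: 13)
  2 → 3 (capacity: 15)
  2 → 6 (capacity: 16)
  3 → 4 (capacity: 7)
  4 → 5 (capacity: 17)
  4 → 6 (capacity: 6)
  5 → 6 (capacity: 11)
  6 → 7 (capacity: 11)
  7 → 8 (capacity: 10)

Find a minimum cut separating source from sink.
Min cut value = 10, edges: (7,8)

Min cut value: 10
Partition: S = [0, 1, 2, 3, 4, 5, 6, 7], T = [8]
Cut edges: (7,8)

By max-flow min-cut theorem, max flow = min cut = 10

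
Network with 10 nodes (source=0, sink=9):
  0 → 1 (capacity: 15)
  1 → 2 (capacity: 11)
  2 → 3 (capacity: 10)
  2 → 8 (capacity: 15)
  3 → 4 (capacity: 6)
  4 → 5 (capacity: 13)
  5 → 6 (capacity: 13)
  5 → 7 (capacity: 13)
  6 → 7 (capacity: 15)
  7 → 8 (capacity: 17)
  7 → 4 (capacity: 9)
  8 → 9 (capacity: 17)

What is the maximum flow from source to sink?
Maximum flow = 11

Max flow: 11

Flow assignment:
  0 → 1: 11/15
  1 → 2: 11/11
  2 → 8: 11/15
  8 → 9: 11/17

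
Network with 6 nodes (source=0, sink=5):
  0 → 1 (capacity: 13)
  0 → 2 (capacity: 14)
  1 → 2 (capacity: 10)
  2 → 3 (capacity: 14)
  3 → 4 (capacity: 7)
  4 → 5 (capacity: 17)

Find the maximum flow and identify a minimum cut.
Max flow = 7, Min cut edges: (3,4)

Maximum flow: 7
Minimum cut: (3,4)
Partition: S = [0, 1, 2, 3], T = [4, 5]

Max-flow min-cut theorem verified: both equal 7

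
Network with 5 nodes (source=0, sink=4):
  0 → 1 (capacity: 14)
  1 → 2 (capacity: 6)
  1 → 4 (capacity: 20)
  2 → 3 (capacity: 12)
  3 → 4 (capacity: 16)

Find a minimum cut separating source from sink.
Min cut value = 14, edges: (0,1)

Min cut value: 14
Partition: S = [0], T = [1, 2, 3, 4]
Cut edges: (0,1)

By max-flow min-cut theorem, max flow = min cut = 14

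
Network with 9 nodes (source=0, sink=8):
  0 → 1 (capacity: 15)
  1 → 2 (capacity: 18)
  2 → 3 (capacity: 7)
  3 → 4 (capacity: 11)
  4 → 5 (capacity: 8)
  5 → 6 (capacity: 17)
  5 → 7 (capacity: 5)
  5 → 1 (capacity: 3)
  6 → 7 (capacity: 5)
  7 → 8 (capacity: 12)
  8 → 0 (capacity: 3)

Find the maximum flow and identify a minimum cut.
Max flow = 7, Min cut edges: (2,3)

Maximum flow: 7
Minimum cut: (2,3)
Partition: S = [0, 1, 2], T = [3, 4, 5, 6, 7, 8]

Max-flow min-cut theorem verified: both equal 7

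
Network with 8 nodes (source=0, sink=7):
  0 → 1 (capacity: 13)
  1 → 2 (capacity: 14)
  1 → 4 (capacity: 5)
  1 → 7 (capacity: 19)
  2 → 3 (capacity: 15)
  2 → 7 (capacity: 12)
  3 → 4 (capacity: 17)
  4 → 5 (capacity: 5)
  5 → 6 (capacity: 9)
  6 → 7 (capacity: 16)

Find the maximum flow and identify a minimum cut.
Max flow = 13, Min cut edges: (0,1)

Maximum flow: 13
Minimum cut: (0,1)
Partition: S = [0], T = [1, 2, 3, 4, 5, 6, 7]

Max-flow min-cut theorem verified: both equal 13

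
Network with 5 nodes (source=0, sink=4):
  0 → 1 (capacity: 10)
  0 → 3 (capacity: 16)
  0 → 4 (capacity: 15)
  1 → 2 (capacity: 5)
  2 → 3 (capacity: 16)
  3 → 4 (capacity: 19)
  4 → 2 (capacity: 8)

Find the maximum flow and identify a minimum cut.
Max flow = 34, Min cut edges: (0,4), (3,4)

Maximum flow: 34
Minimum cut: (0,4), (3,4)
Partition: S = [0, 1, 2, 3], T = [4]

Max-flow min-cut theorem verified: both equal 34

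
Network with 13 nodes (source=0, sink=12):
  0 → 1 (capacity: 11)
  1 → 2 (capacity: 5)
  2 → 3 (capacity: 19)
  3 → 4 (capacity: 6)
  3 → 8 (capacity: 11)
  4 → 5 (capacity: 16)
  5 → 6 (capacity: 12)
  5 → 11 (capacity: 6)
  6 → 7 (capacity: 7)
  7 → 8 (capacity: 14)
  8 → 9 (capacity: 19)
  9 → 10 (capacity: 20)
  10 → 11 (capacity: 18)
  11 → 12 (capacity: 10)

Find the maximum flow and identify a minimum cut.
Max flow = 5, Min cut edges: (1,2)

Maximum flow: 5
Minimum cut: (1,2)
Partition: S = [0, 1], T = [2, 3, 4, 5, 6, 7, 8, 9, 10, 11, 12]

Max-flow min-cut theorem verified: both equal 5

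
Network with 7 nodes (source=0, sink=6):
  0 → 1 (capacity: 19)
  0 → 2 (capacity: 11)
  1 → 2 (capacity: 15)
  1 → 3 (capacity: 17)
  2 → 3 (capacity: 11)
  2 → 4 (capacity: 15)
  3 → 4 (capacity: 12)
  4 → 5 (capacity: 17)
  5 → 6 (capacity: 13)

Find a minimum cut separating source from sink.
Min cut value = 13, edges: (5,6)

Min cut value: 13
Partition: S = [0, 1, 2, 3, 4, 5], T = [6]
Cut edges: (5,6)

By max-flow min-cut theorem, max flow = min cut = 13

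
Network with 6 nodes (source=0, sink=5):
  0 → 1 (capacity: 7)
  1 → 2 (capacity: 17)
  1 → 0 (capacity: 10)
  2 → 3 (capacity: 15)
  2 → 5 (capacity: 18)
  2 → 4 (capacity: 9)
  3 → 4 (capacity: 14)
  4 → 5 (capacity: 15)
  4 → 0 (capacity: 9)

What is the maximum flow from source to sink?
Maximum flow = 7

Max flow: 7

Flow assignment:
  0 → 1: 7/7
  1 → 2: 7/17
  2 → 5: 7/18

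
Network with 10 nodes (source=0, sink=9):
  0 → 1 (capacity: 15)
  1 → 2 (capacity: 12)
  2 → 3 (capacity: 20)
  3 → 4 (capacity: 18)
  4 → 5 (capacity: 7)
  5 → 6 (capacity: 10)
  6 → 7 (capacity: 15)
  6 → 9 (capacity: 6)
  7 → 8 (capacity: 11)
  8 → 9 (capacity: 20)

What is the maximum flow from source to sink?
Maximum flow = 7

Max flow: 7

Flow assignment:
  0 → 1: 7/15
  1 → 2: 7/12
  2 → 3: 7/20
  3 → 4: 7/18
  4 → 5: 7/7
  5 → 6: 7/10
  6 → 7: 1/15
  6 → 9: 6/6
  7 → 8: 1/11
  8 → 9: 1/20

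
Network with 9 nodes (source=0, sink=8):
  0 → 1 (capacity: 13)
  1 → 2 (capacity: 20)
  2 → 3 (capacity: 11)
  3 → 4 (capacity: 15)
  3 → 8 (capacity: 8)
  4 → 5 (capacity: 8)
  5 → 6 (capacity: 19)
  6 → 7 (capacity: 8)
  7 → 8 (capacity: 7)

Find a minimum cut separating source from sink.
Min cut value = 11, edges: (2,3)

Min cut value: 11
Partition: S = [0, 1, 2], T = [3, 4, 5, 6, 7, 8]
Cut edges: (2,3)

By max-flow min-cut theorem, max flow = min cut = 11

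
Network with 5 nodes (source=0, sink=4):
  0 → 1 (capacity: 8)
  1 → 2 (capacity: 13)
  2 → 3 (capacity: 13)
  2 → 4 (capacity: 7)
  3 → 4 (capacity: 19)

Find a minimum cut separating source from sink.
Min cut value = 8, edges: (0,1)

Min cut value: 8
Partition: S = [0], T = [1, 2, 3, 4]
Cut edges: (0,1)

By max-flow min-cut theorem, max flow = min cut = 8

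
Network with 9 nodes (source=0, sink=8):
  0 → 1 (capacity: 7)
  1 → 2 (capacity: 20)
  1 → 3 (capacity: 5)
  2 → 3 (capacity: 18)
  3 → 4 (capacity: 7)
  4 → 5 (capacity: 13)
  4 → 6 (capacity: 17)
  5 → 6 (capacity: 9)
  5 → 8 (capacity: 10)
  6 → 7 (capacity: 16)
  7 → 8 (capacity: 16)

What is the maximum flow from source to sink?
Maximum flow = 7

Max flow: 7

Flow assignment:
  0 → 1: 7/7
  1 → 2: 2/20
  1 → 3: 5/5
  2 → 3: 2/18
  3 → 4: 7/7
  4 → 5: 7/13
  5 → 8: 7/10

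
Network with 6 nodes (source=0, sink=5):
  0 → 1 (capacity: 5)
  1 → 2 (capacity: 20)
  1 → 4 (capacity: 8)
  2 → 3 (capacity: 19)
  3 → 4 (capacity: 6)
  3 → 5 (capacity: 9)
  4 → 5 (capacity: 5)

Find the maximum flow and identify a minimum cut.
Max flow = 5, Min cut edges: (0,1)

Maximum flow: 5
Minimum cut: (0,1)
Partition: S = [0], T = [1, 2, 3, 4, 5]

Max-flow min-cut theorem verified: both equal 5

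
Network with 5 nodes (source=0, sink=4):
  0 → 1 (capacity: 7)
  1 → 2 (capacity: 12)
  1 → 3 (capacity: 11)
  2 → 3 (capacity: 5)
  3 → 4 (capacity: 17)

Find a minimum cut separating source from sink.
Min cut value = 7, edges: (0,1)

Min cut value: 7
Partition: S = [0], T = [1, 2, 3, 4]
Cut edges: (0,1)

By max-flow min-cut theorem, max flow = min cut = 7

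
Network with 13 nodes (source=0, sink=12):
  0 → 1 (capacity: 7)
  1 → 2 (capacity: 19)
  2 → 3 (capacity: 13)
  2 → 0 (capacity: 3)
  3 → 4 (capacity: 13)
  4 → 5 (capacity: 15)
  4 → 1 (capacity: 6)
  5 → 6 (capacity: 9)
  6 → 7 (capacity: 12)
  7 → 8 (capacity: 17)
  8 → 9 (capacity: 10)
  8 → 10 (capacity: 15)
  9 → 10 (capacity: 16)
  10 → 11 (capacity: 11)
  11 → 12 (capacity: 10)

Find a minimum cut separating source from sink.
Min cut value = 7, edges: (0,1)

Min cut value: 7
Partition: S = [0], T = [1, 2, 3, 4, 5, 6, 7, 8, 9, 10, 11, 12]
Cut edges: (0,1)

By max-flow min-cut theorem, max flow = min cut = 7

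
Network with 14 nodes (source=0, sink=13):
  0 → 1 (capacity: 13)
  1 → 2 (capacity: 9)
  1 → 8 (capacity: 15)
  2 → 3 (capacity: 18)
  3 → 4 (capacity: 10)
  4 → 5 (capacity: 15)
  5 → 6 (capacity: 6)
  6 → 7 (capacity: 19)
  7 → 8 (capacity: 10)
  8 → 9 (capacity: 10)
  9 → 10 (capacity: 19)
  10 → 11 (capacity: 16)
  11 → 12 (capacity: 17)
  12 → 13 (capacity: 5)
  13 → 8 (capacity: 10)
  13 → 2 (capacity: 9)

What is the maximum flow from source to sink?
Maximum flow = 5

Max flow: 5

Flow assignment:
  0 → 1: 5/13
  1 → 8: 5/15
  8 → 9: 5/10
  9 → 10: 5/19
  10 → 11: 5/16
  11 → 12: 5/17
  12 → 13: 5/5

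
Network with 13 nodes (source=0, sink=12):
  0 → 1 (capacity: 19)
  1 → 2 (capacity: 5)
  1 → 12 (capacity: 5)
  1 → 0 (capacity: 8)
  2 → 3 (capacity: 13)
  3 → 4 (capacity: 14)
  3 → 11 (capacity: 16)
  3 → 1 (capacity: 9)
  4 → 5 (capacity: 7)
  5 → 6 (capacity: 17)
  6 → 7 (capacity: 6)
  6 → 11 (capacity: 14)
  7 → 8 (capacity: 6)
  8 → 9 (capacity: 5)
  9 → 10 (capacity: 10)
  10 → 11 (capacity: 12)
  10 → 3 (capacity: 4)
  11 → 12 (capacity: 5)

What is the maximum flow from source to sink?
Maximum flow = 10

Max flow: 10

Flow assignment:
  0 → 1: 10/19
  1 → 2: 5/5
  1 → 12: 5/5
  2 → 3: 5/13
  3 → 11: 5/16
  11 → 12: 5/5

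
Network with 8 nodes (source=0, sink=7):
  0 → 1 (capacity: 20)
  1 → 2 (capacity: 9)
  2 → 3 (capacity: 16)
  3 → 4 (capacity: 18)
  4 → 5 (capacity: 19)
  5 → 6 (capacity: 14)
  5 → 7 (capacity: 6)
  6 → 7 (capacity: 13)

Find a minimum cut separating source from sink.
Min cut value = 9, edges: (1,2)

Min cut value: 9
Partition: S = [0, 1], T = [2, 3, 4, 5, 6, 7]
Cut edges: (1,2)

By max-flow min-cut theorem, max flow = min cut = 9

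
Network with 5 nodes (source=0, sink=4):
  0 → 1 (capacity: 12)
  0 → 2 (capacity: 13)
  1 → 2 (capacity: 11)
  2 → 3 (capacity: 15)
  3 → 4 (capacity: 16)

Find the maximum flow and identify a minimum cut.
Max flow = 15, Min cut edges: (2,3)

Maximum flow: 15
Minimum cut: (2,3)
Partition: S = [0, 1, 2], T = [3, 4]

Max-flow min-cut theorem verified: both equal 15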